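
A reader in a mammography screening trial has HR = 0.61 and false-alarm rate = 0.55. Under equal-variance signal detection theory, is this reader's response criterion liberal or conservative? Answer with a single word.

liberal

z(H) = 0.279, z(FA) = 0.126
c = −½·(z(H) + z(FA)) = -0.2025
c < 0 → liberal criterion (biased toward responding “yes”).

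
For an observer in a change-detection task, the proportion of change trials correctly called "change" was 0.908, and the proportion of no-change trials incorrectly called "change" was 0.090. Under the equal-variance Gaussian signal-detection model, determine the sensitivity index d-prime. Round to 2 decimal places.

z(H) = z(0.908) = 1.3285
z(FA) = z(0.090) = -1.3408
d' = z(H) − z(FA) = 1.3285 − (-1.3408) = 2.6693

d-prime = 2.67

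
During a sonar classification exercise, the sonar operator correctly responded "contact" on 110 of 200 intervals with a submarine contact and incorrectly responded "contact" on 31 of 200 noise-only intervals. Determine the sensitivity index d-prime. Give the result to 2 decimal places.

d-prime = 1.14

H = 110/200 = 0.5500
FA = 31/200 = 0.1550
z(H) = 0.1257
z(FA) = -1.0152
d' = z(H) − z(FA) = 0.1257 − (-1.0152) = 1.1409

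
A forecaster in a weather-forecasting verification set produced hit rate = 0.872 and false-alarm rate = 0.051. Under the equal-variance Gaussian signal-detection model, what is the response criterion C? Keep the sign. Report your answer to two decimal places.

z(0.872) = 1.1359, z(0.051) = -1.6352
c = −½·[z(H) + z(FA)] = −0.5 × (1.1359 + (-1.6352)) = 0.24965

C = 0.25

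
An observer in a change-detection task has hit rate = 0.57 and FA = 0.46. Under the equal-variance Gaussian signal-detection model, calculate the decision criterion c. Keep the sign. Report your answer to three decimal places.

c = -0.038

z(H) = z(0.57) = 0.1764
z(FA) = z(0.46) = -0.1004
c = −½·[z(H) + z(FA)] = −0.5 × (0.1764 + (-0.1004)) = -0.0380
c < 0: the observer has a liberal response bias.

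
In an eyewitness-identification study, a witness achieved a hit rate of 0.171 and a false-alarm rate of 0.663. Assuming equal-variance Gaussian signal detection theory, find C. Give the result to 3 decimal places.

z(H) = z(0.171) = -0.9502
z(FA) = z(0.663) = 0.4207
c = −½·[z(H) + z(FA)] = −0.5 × (-0.9502 + 0.4207) = 0.26475

C = 0.265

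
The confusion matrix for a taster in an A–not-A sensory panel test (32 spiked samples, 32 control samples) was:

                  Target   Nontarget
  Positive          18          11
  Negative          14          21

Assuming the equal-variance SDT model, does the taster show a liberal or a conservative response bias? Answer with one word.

conservative

z(H) = 0.157, z(FA) = -0.402
c = −½·(z(H) + z(FA)) = 0.1225
c > 0 → conservative criterion (biased toward responding “no”).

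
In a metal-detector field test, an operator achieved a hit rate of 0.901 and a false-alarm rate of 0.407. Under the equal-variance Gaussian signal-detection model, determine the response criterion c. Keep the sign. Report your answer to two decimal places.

z(H) = 1.2873
z(FA) = -0.2353
c = −½·[z(H) + z(FA)] = −0.5 × (1.2873 + (-0.2353)) = -0.5260
c < 0: the operator has a liberal response bias.

c = -0.53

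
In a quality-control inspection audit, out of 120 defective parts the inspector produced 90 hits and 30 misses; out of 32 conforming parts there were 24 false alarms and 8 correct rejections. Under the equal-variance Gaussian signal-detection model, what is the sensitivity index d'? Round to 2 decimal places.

d' = 0.00

H = 90/120 = 0.7500
FA = 24/32 = 0.7500
z(H) = 0.6745
z(FA) = 0.6745
d' = z(H) − z(FA) = 0.6745 − 0.6745 = 0.0000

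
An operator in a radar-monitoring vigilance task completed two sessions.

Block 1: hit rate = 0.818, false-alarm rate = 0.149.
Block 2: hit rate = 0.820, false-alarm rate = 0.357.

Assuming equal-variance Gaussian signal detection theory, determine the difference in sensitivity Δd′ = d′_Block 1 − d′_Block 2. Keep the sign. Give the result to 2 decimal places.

Δd′ = 0.67

Block 1: z(0.818) = 0.908, z(0.149) = -1.041, d' = 1.949
Block 2: z(0.820) = 0.915, z(0.357) = -0.366, d' = 1.281
Δd' = d'_Block 1 − d'_Block 2 = 1.949 − 1.281 = 0.668
Block 1 has the higher sensitivity.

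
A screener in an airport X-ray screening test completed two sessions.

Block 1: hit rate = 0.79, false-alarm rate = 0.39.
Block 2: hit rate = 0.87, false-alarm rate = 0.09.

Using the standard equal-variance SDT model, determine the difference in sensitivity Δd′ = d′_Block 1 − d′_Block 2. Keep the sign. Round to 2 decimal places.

Block 1: z(0.79) = 0.806, z(0.39) = -0.279, d' = 1.085
Block 2: z(0.87) = 1.126, z(0.09) = -1.341, d' = 2.467
Δd' = d'_Block 1 − d'_Block 2 = 1.085 − 2.467 = -1.382
Block 2 has the higher sensitivity.

Δd′ = -1.38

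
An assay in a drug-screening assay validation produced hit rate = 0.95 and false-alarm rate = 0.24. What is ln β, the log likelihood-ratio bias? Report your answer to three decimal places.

ln β = -1.103

z(H) = z(0.95) = 1.6449
z(FA) = z(0.24) = -0.7063
ln β = −½·[z(H)² − z(FA)²] = −0.5 × (2.7057 − 0.4989) = -1.1034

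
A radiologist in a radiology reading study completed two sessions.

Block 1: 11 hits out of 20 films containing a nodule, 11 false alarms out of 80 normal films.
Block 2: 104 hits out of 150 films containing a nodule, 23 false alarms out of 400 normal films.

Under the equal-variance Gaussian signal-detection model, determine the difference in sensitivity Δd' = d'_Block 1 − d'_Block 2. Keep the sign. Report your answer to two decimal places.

Block 1: z(0.5500) = 0.126, z(0.1375) = -1.092, d' = 1.218
Block 2: z(0.6933) = 0.505, z(0.0575) = -1.576, d' = 2.081
Δd' = d'_Block 1 − d'_Block 2 = 1.218 − 2.081 = -0.863
Block 2 has the higher sensitivity.

Δd' = -0.86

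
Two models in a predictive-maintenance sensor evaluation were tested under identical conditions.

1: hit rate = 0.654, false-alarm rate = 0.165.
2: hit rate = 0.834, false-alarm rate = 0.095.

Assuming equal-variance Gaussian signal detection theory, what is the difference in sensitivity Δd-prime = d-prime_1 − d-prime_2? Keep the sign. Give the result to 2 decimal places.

Δd-prime = -0.91

1: z(0.654) = 0.396, z(0.165) = -0.974, d' = 1.370
2: z(0.834) = 0.970, z(0.095) = -1.311, d' = 2.281
Δd' = d'_1 − d'_2 = 1.370 − 2.281 = -0.911
2 has the higher sensitivity.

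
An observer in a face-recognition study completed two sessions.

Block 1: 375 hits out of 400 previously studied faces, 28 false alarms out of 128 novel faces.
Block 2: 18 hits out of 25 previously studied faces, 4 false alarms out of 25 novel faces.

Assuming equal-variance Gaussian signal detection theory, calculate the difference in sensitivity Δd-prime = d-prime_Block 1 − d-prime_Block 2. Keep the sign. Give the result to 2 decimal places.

Δd-prime = 0.73

Block 1: z(0.9375) = 1.534, z(0.2188) = -0.776, d' = 2.310
Block 2: z(0.7200) = 0.583, z(0.1600) = -0.994, d' = 1.577
Δd' = d'_Block 1 − d'_Block 2 = 2.310 − 1.577 = 0.733
Block 1 has the higher sensitivity.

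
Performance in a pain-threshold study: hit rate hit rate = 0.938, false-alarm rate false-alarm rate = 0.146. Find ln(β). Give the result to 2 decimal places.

ln β = -0.63

z(0.938) = 1.538, z(0.146) = -1.054
ln β = −½·[z(H)² − z(FA)²] = −0.5 × (2.365 − 1.111) = -0.627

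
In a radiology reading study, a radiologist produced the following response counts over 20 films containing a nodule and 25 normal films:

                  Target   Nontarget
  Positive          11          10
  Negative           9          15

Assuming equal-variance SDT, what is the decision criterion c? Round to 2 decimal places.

H = 11/20 = 0.5500
FA = 10/25 = 0.4000
z(0.5500) = 0.1257, z(0.4000) = -0.2533
c = −½·[z(H) + z(FA)] = −0.5 × (0.1257 + (-0.2533)) = 0.0638

c = 0.06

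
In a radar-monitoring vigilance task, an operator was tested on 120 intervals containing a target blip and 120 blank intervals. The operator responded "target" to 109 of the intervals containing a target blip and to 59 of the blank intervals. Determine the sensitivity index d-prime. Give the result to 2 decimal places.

H = 109/120 = 0.9083
FA = 59/120 = 0.4917
z(H) = 1.330
z(FA) = -0.021
d' = z(H) − z(FA) = 1.330 − (-0.021) = 1.351

d-prime = 1.35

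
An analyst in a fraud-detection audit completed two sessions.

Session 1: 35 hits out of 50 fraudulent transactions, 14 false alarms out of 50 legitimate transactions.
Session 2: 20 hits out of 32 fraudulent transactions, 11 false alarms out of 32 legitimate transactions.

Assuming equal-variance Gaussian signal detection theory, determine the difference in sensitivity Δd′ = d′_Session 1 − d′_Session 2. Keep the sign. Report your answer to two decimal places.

Session 1: z(0.7000) = 0.524, z(0.2800) = -0.583, d' = 1.107
Session 2: z(0.6250) = 0.319, z(0.3438) = -0.402, d' = 0.721
Δd' = d'_Session 1 − d'_Session 2 = 1.107 − 0.721 = 0.386
Session 1 has the higher sensitivity.

Δd′ = 0.39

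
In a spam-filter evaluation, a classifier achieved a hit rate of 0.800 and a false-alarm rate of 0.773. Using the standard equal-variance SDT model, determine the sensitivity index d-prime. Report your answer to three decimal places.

z(H) = z(0.800) = 0.8416
z(FA) = z(0.773) = 0.7488
d' = z(H) − z(FA) = 0.8416 − 0.7488 = 0.0928

d-prime = 0.093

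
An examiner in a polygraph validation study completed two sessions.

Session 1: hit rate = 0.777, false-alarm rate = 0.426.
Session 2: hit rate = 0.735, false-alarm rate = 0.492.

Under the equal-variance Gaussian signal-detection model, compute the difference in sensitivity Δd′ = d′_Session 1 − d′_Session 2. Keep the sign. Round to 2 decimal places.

Session 1: z(0.777) = 0.762, z(0.426) = -0.187, d' = 0.949
Session 2: z(0.735) = 0.628, z(0.492) = -0.020, d' = 0.648
Δd' = d'_Session 1 − d'_Session 2 = 0.949 − 0.648 = 0.301
Session 1 has the higher sensitivity.

Δd′ = 0.30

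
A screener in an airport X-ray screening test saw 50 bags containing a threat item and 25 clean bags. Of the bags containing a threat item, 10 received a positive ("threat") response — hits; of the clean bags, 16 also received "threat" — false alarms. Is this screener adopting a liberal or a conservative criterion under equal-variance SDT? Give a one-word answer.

z(H) = -0.842, z(FA) = 0.358
c = −½·(z(H) + z(FA)) = 0.242
c > 0 → conservative criterion (biased toward responding “no”).

conservative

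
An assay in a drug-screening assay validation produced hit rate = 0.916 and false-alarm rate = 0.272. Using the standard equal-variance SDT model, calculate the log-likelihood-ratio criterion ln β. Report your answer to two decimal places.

z(0.916) = 1.379, z(0.272) = -0.607
ln β = −½·[z(H)² − z(FA)²] = −0.5 × (1.902 − 0.368) = -0.767

ln β = -0.77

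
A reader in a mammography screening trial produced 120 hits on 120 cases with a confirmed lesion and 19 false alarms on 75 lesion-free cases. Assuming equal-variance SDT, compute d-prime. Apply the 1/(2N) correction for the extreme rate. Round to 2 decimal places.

The hit rate is 120/120 = 1, so apply the 1/(2N) correction: H → 1 − 1/(2·120) = 0.99583.
z(H) = z(0.99583) = 2.638
z(FA) = z(0.25333) = -0.664
d' = 2.638 − (-0.664) = 3.302

d-prime = 3.30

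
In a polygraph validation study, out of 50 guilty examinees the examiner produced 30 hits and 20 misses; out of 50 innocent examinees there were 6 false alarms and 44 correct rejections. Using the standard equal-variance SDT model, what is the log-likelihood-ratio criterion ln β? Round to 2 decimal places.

ln β = 0.66

H = 30/50 = 0.6000
FA = 6/50 = 0.1200
Φ⁻¹(0.6000) = 0.253, Φ⁻¹(0.1200) = -1.175
ln β = −½·[z(H)² − z(FA)²] = −0.5 × (0.064 − 1.381) = 0.6585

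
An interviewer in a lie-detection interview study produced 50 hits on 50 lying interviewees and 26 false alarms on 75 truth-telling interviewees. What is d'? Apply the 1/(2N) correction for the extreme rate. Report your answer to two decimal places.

d' = 2.72

The hit rate is 50/50 = 1, so apply the 1/(2N) correction: H → 1 − 1/(2·50) = 0.99000.
z(H) = z(0.99000) = 2.326
z(FA) = z(0.34667) = -0.394
d' = 2.326 − (-0.394) = 2.720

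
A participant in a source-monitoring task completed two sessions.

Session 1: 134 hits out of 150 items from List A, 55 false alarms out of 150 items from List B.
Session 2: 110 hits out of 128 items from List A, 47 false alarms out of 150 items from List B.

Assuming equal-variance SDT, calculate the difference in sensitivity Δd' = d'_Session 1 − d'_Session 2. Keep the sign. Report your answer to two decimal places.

Session 1: z(0.8933) = 1.244, z(0.3667) = -0.341, d' = 1.585
Session 2: z(0.8594) = 1.078, z(0.3133) = -0.487, d' = 1.565
Δd' = d'_Session 1 − d'_Session 2 = 1.585 − 1.565 = 0.020
Session 1 has the higher sensitivity.

Δd' = 0.02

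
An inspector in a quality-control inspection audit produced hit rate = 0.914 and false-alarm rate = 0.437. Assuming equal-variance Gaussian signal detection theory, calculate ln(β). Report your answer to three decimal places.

z(H) = 1.3658
z(FA) = -0.1586
ln β = −½·[z(H)² − z(FA)²] = −0.5 × (1.8654 − 0.0252) = -0.9201

ln β = -0.920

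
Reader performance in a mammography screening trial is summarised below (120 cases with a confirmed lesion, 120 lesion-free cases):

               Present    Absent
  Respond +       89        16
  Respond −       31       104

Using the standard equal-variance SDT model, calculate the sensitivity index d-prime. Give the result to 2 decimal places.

H = 89/120 = 0.7417
FA = 16/120 = 0.1333
z(H) = 0.649
z(FA) = -1.111
d' = z(H) − z(FA) = 0.649 − (-1.111) = 1.760

d-prime = 1.76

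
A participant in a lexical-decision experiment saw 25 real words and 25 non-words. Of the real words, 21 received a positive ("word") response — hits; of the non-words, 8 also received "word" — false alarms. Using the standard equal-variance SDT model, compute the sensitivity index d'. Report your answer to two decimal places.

d' = 1.46

H = 21/25 = 0.8400
FA = 8/25 = 0.3200
Φ⁻¹(0.8400) = 0.994, Φ⁻¹(0.3200) = -0.468
d' = z(H) − z(FA) = 0.994 − (-0.468) = 1.462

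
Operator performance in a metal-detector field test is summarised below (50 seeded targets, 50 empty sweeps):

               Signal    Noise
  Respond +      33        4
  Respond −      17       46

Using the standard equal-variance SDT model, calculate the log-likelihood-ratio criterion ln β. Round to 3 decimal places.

H = 33/50 = 0.6600
FA = 4/50 = 0.0800
z(H) = z(0.6600) = 0.4125
z(FA) = z(0.0800) = -1.4051
ln β = −½·[z(H)² − z(FA)²] = −0.5 × (0.1702 − 1.9743) = 0.90205

ln β = 0.902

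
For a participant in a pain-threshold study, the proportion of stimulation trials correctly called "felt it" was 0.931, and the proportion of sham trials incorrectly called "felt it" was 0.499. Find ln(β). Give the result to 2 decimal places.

ln β = -1.10

Φ⁻¹(H) = Φ⁻¹(0.931) = 1.483
Φ⁻¹(FA) = Φ⁻¹(0.499) = -0.003
ln β = −½·[z(H)² − z(FA)²] = −0.5 × (2.199 − 0.000) = -1.0995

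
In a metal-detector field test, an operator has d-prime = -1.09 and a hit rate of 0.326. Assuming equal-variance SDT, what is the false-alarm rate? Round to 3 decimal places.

false-alarm rate = 0.739

z(hit rate) = z(0.326) = -0.4510
z(FA) = z(H) − d' = -0.4510 − (-1.09) = 0.6390
false-alarm rate = Φ(0.6390) = 0.7386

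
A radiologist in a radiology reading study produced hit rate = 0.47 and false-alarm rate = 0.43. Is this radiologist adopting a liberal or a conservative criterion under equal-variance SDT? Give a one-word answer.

conservative

z(H) = -0.075, z(FA) = -0.176
c = −½·(z(H) + z(FA)) = 0.1255
c > 0 → conservative criterion (biased toward responding “no”).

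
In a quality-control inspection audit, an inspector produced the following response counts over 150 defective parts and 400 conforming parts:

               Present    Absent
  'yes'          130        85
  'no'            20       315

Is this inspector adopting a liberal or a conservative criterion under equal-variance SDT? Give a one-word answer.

z(H) = 1.111, z(FA) = -0.798
c = −½·(z(H) + z(FA)) = -0.1565
c < 0 → liberal criterion (biased toward responding “yes”).

liberal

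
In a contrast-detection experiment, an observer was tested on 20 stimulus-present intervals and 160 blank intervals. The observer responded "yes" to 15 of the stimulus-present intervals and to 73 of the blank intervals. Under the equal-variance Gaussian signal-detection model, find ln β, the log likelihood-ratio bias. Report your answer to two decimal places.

H = 15/20 = 0.7500
FA = 73/160 = 0.4562
z(H) = 0.674
z(FA) = -0.110
ln β = −½·[z(H)² − z(FA)²] = −0.5 × (0.454 − 0.012) = -0.221

ln β = -0.22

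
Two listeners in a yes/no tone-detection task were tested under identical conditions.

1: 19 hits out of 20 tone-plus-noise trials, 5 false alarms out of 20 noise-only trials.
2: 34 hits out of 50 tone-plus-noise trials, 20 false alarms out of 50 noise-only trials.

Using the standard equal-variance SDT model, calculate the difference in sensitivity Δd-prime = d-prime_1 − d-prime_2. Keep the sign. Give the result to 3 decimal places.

Δd-prime = 1.598

1: z(0.9500) = 1.6449, z(0.2500) = -0.6745, d' = 2.3194
2: z(0.6800) = 0.4677, z(0.4000) = -0.2533, d' = 0.7210
Δd' = d'_1 − d'_2 = 2.3194 − 0.7210 = 1.5984
1 has the higher sensitivity.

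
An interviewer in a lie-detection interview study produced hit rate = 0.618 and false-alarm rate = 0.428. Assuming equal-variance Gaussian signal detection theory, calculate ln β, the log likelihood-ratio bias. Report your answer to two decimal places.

ln β = -0.03

z(H) = 0.300
z(FA) = -0.181
ln β = −½·[z(H)² − z(FA)²] = −0.5 × (0.090 − 0.033) = -0.0285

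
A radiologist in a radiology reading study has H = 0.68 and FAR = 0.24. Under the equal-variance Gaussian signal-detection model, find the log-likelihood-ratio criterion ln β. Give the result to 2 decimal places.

ln β = 0.14

Φ⁻¹(H) = Φ⁻¹(0.68) = 0.468
Φ⁻¹(FA) = Φ⁻¹(0.24) = -0.706
ln β = −½·[z(H)² − z(FA)²] = −0.5 × (0.219 − 0.498) = 0.1395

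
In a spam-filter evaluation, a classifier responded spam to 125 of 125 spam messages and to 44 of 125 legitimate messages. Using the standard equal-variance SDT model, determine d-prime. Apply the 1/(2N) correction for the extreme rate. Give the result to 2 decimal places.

d-prime = 3.03

The hit rate is 125/125 = 1, so apply the 1/(2N) correction: H → 1 − 1/(2·125) = 0.99600.
z(H) = z(0.99600) = 2.652
z(FA) = z(0.35200) = -0.380
d' = 2.652 − (-0.380) = 3.032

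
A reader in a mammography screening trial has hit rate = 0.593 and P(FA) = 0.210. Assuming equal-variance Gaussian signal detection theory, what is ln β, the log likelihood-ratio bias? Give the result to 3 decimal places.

ln β = 0.297

z(H) = z(0.593) = 0.2353
z(FA) = z(0.210) = -0.8064
ln β = −½·[z(H)² − z(FA)²] = −0.5 × (0.0554 − 0.6503) = 0.29745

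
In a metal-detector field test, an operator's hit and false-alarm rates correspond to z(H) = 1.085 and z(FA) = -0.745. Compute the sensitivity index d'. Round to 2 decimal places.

d' = 1.83

d' = z(H) − z(FA) = 1.085 − (-0.745) = 1.830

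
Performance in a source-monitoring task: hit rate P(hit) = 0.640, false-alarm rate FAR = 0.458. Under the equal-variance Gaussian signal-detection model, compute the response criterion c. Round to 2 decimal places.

c = -0.13

z(H) = 0.358
z(FA) = -0.105
c = −½·[z(H) + z(FA)] = −0.5 × (0.358 + (-0.105)) = -0.1265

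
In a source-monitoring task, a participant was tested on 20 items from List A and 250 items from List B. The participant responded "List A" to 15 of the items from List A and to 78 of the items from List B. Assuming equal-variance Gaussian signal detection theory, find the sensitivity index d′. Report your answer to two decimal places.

H = 15/20 = 0.7500
FA = 78/250 = 0.3120
z(H) = z(0.7500) = 0.6745
z(FA) = z(0.3120) = -0.4902
d' = z(H) − z(FA) = 0.6745 − (-0.4902) = 1.1647

d′ = 1.16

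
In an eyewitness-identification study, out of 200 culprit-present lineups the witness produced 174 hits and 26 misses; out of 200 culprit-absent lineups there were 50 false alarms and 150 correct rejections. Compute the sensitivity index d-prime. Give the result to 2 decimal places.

H = 174/200 = 0.8700
FA = 50/200 = 0.2500
z(H) = z(0.8700) = 1.126
z(FA) = z(0.2500) = -0.674
d' = z(H) − z(FA) = 1.126 − (-0.674) = 1.800

d-prime = 1.80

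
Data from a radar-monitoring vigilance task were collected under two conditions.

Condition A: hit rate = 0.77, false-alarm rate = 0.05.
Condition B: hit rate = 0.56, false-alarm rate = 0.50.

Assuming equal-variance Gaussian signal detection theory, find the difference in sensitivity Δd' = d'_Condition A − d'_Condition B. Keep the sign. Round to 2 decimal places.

Δd' = 2.23

Condition A: z(0.77) = 0.739, z(0.05) = -1.645, d' = 2.384
Condition B: z(0.56) = 0.151, z(0.50) = 0.000, d' = 0.151
Δd' = d'_Condition A − d'_Condition B = 2.384 − 0.151 = 2.233
Condition A has the higher sensitivity.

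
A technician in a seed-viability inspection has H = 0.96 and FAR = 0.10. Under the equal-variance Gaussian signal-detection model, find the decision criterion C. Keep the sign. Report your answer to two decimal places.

z(H) = 1.751
z(FA) = -1.282
c = −½·[z(H) + z(FA)] = −0.5 × (1.751 + (-1.282)) = -0.2345
c < 0: the technician has a liberal response bias.

C = -0.23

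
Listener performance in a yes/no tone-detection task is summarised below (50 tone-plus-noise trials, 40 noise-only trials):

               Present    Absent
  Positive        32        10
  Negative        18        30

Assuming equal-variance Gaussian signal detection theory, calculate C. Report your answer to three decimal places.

H = 32/50 = 0.6400
FA = 10/40 = 0.2500
Φ⁻¹(H) = Φ⁻¹(0.6400) = 0.3585
Φ⁻¹(FA) = Φ⁻¹(0.2500) = -0.6745
c = −½·[z(H) + z(FA)] = −0.5 × (0.3585 + (-0.6745)) = 0.1580

C = 0.158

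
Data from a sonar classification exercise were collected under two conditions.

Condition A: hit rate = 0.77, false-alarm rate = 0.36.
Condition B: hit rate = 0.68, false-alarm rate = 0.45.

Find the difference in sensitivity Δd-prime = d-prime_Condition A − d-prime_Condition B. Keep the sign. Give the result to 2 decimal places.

Condition A: z(0.77) = 0.739, z(0.36) = -0.358, d' = 1.097
Condition B: z(0.68) = 0.468, z(0.45) = -0.126, d' = 0.594
Δd' = d'_Condition A − d'_Condition B = 1.097 − 0.594 = 0.503
Condition A has the higher sensitivity.

Δd-prime = 0.50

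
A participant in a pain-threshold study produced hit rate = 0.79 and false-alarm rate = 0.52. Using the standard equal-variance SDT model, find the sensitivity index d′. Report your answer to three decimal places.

z(H) = z(0.79) = 0.8064
z(FA) = z(0.52) = 0.0502
d' = z(H) − z(FA) = 0.8064 − 0.0502 = 0.7562

d′ = 0.756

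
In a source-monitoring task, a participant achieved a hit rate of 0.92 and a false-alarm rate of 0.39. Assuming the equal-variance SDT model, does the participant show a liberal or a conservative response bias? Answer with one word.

z(H) = 1.405, z(FA) = -0.279
c = −½·(z(H) + z(FA)) = -0.563
c < 0 → liberal criterion (biased toward responding “yes”).

liberal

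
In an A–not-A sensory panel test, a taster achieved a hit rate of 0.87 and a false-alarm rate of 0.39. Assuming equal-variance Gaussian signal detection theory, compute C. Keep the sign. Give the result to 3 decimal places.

Φ⁻¹(H) = 1.1264
Φ⁻¹(FA) = -0.2793
c = −½·[z(H) + z(FA)] = −0.5 × (1.1264 + (-0.2793)) = -0.42355
c < 0: the taster has a liberal response bias.

C = -0.424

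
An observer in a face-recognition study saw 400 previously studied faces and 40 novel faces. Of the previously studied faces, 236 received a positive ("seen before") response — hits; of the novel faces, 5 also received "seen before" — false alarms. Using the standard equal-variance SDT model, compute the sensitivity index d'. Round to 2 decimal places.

H = 236/400 = 0.5900
FA = 5/40 = 0.1250
z(0.5900) = 0.228, z(0.1250) = -1.150
d' = z(H) − z(FA) = 0.228 − (-1.150) = 1.378

d' = 1.38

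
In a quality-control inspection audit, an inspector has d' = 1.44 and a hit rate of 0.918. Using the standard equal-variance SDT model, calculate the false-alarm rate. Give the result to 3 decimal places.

false-alarm rate = 0.481

z(hit rate) = z(0.918) = 1.3917
z(FA) = z(H) − d' = 1.3917 − 1.44 = -0.0483
false-alarm rate = Φ(-0.0483) = 0.4807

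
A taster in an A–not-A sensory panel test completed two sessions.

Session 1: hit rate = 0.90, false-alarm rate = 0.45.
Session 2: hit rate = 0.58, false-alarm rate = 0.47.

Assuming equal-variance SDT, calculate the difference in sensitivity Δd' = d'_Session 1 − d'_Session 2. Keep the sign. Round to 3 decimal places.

Δd' = 1.130

Session 1: z(0.90) = 1.2816, z(0.45) = -0.1257, d' = 1.4073
Session 2: z(0.58) = 0.2019, z(0.47) = -0.0753, d' = 0.2772
Δd' = d'_Session 1 − d'_Session 2 = 1.4073 − 0.2772 = 1.1301
Session 1 has the higher sensitivity.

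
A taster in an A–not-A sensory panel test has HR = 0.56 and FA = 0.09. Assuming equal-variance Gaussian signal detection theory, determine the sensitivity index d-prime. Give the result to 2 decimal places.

d-prime = 1.49

z(H) = z(0.56) = 0.1510
z(FA) = z(0.09) = -1.3408
d' = z(H) − z(FA) = 0.1510 − (-1.3408) = 1.4918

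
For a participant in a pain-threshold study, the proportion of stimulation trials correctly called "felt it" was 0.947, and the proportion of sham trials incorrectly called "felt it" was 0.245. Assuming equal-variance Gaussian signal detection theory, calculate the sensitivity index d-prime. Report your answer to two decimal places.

z(H) = 1.6164
z(FA) = -0.6903
d' = z(H) − z(FA) = 1.6164 − (-0.6903) = 2.3067

d-prime = 2.31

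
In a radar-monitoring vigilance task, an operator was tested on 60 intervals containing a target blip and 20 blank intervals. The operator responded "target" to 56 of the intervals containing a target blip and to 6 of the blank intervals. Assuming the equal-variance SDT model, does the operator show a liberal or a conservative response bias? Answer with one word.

liberal

z(H) = 1.501, z(FA) = -0.524
c = −½·(z(H) + z(FA)) = -0.4885
c < 0 → liberal criterion (biased toward responding “yes”).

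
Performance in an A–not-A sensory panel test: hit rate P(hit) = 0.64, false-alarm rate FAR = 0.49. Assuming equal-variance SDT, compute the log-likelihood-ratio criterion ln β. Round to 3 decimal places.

z(H) = z(0.64) = 0.3585
z(FA) = z(0.49) = -0.0251
ln β = −½·[z(H)² − z(FA)²] = −0.5 × (0.1285 − 0.0006) = -0.06395

ln β = -0.064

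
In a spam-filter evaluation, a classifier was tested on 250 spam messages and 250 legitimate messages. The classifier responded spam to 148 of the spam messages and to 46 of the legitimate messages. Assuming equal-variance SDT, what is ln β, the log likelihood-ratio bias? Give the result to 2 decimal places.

H = 148/250 = 0.5920
FA = 46/250 = 0.1840
Φ⁻¹(H) = Φ⁻¹(0.5920) = 0.233
Φ⁻¹(FA) = Φ⁻¹(0.1840) = -0.900
ln β = −½·[z(H)² − z(FA)²] = −0.5 × (0.054 − 0.810) = 0.378

ln β = 0.38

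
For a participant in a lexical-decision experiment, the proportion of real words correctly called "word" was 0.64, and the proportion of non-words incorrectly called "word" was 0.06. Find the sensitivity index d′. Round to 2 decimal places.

z(H) = 0.358
z(FA) = -1.555
d' = z(H) − z(FA) = 0.358 − (-1.555) = 1.913

d′ = 1.91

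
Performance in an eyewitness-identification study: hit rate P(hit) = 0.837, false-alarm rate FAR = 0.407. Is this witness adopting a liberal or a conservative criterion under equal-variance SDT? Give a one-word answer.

z(H) = 0.982, z(FA) = -0.235
c = −½·(z(H) + z(FA)) = -0.3735
c < 0 → liberal criterion (biased toward responding “yes”).

liberal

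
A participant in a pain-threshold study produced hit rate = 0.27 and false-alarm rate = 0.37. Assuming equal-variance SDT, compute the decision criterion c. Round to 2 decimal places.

Φ⁻¹(H) = -0.6128
Φ⁻¹(FA) = -0.3319
c = −½·[z(H) + z(FA)] = −0.5 × (-0.6128 + (-0.3319)) = 0.47235

c = 0.47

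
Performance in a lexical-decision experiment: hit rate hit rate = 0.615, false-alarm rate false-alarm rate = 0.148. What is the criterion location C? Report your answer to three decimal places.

Φ⁻¹(H) = Φ⁻¹(0.615) = 0.2924
Φ⁻¹(FA) = Φ⁻¹(0.148) = -1.0450
c = −½·[z(H) + z(FA)] = −0.5 × (0.2924 + (-1.0450)) = 0.3763
c > 0: the participant has a conservative response bias.

C = 0.376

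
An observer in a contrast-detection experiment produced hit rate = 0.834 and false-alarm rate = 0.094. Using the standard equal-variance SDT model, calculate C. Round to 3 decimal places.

z(0.834) = 0.9701, z(0.094) = -1.3165
c = −½·[z(H) + z(FA)] = −0.5 × (0.9701 + (-1.3165)) = 0.1732

C = 0.173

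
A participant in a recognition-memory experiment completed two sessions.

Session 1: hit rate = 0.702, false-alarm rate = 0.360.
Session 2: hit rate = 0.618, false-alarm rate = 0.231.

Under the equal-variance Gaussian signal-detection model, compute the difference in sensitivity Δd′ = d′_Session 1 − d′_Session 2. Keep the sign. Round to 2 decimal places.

Δd′ = -0.15

Session 1: z(0.702) = 0.530, z(0.360) = -0.358, d' = 0.888
Session 2: z(0.618) = 0.300, z(0.231) = -0.736, d' = 1.036
Δd' = d'_Session 1 − d'_Session 2 = 0.888 − 1.036 = -0.148
Session 2 has the higher sensitivity.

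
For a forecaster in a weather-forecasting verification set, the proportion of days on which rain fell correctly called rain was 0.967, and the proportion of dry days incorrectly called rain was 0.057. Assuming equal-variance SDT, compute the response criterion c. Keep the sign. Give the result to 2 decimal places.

z(0.967) = 1.8384, z(0.057) = -1.5805
c = −½·[z(H) + z(FA)] = −0.5 × (1.8384 + (-1.5805)) = -0.12895
c < 0: the forecaster has a liberal response bias.

c = -0.13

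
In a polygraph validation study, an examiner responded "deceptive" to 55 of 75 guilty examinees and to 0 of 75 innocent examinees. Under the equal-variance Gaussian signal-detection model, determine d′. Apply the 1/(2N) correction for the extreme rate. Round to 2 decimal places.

The false-alarm rate is 0/75 = 0, so apply the 1/(2N) correction: FA → 1/(2·75) = 0.00667.
z(H) = z(0.73333) = 0.623
z(FA) = z(0.00667) = -2.475
d' = 0.623 − (-2.475) = 3.098

d′ = 3.10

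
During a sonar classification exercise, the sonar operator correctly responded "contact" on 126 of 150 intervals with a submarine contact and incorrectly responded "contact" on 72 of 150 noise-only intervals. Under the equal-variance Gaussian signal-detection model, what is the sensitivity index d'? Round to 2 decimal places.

H = 126/150 = 0.8400
FA = 72/150 = 0.4800
z(H) = z(0.8400) = 0.9945
z(FA) = z(0.4800) = -0.0502
d' = z(H) − z(FA) = 0.9945 − (-0.0502) = 1.0447

d' = 1.04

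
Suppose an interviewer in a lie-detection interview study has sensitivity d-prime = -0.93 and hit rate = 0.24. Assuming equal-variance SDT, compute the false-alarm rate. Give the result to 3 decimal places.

false-alarm rate = 0.589

z(hit rate) = z(0.24) = -0.7063
z(FA) = z(H) − d' = -0.7063 − (-0.93) = 0.2237
false-alarm rate = Φ(0.2237) = 0.5885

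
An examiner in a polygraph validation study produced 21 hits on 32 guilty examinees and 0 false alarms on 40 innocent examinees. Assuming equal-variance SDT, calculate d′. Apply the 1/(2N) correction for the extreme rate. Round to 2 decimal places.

d′ = 2.64

The false-alarm rate is 0/40 = 0, so apply the 1/(2N) correction: FA → 1/(2·40) = 0.01250.
z(H) = z(0.65625) = 0.402
z(FA) = z(0.01250) = -2.241
d' = 0.402 − (-2.241) = 2.643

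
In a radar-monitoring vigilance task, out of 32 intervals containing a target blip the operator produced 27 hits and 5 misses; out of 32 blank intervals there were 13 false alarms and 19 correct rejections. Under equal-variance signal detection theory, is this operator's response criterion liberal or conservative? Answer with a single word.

z(H) = 1.010, z(FA) = -0.237
c = −½·(z(H) + z(FA)) = -0.3865
c < 0 → liberal criterion (biased toward responding “yes”).

liberal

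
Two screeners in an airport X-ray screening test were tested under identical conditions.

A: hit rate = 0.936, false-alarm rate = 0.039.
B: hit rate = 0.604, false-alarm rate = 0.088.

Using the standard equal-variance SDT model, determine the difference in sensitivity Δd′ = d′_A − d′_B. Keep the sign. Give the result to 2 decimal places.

Δd′ = 1.67

A: z(0.936) = 1.522, z(0.039) = -1.762, d' = 3.284
B: z(0.604) = 0.264, z(0.088) = -1.353, d' = 1.617
Δd' = d'_A − d'_B = 3.284 − 1.617 = 1.667
A has the higher sensitivity.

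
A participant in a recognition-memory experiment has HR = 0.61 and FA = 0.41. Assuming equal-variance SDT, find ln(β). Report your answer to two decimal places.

ln β = -0.01

z(H) = z(0.61) = 0.279
z(FA) = z(0.41) = -0.228
ln β = −½·[z(H)² − z(FA)²] = −0.5 × (0.078 − 0.052) = -0.013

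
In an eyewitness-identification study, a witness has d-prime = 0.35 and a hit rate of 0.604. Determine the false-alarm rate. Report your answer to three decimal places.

false-alarm rate = 0.466

z(hit rate) = z(0.604) = 0.2637
z(FA) = z(H) − d' = 0.2637 − 0.35 = -0.0863
false-alarm rate = Φ(-0.0863) = 0.4656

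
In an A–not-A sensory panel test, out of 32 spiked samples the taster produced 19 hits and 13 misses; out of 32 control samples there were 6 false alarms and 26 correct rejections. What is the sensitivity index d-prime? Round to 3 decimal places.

H = 19/32 = 0.5938
FA = 6/32 = 0.1875
Φ⁻¹(H) = Φ⁻¹(0.5938) = 0.2373
Φ⁻¹(FA) = Φ⁻¹(0.1875) = -0.8871
d' = z(H) − z(FA) = 0.2373 − (-0.8871) = 1.1244

d-prime = 1.124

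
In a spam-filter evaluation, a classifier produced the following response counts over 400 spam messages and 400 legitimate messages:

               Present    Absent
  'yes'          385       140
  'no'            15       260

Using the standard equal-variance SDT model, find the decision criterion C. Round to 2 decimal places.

C = -0.70

H = 385/400 = 0.9625
FA = 140/400 = 0.3500
z(H) = 1.780
z(FA) = -0.385
c = −½·[z(H) + z(FA)] = −0.5 × (1.780 + (-0.385)) = -0.6975
c < 0: the classifier has a liberal response bias.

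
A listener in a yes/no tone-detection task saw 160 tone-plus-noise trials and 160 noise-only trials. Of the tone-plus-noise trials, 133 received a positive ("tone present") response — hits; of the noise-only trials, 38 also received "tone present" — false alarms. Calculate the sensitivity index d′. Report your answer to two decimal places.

d′ = 1.67

H = 133/160 = 0.8313
FA = 38/160 = 0.2375
z(H) = 0.959
z(FA) = -0.714
d' = z(H) − z(FA) = 0.959 − (-0.714) = 1.673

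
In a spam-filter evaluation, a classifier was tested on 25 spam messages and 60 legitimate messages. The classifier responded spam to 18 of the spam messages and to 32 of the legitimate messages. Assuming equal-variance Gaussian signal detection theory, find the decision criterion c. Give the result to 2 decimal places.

H = 18/25 = 0.7200
FA = 32/60 = 0.5333
z(0.7200) = 0.583, z(0.5333) = 0.084
c = −½·[z(H) + z(FA)] = −0.5 × (0.583 + 0.084) = -0.3335
c < 0: the classifier has a liberal response bias.

c = -0.33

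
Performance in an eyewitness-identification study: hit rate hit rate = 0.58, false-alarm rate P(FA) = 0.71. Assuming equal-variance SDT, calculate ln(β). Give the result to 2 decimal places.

z(H) = z(0.58) = 0.202
z(FA) = z(0.71) = 0.553
ln β = −½·[z(H)² − z(FA)²] = −0.5 × (0.041 − 0.306) = 0.1325

ln β = 0.13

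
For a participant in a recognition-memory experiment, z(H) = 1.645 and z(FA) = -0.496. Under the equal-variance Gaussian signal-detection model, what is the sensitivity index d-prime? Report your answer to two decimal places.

d-prime = 2.14

d' = z(H) − z(FA) = 1.645 − (-0.496) = 2.141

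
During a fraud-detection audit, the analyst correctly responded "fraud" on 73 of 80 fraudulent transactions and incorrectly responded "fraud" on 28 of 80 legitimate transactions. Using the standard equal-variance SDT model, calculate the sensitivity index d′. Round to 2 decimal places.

d′ = 1.74

H = 73/80 = 0.9125
FA = 28/80 = 0.3500
z(H) = 1.356
z(FA) = -0.385
d' = z(H) − z(FA) = 1.356 − (-0.385) = 1.741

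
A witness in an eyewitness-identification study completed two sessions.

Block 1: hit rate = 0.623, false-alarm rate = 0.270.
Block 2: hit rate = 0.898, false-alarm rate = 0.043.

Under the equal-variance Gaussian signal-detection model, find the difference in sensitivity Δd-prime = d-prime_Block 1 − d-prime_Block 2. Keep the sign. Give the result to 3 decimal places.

Block 1: z(0.623) = 0.3134, z(0.270) = -0.6128, d' = 0.9262
Block 2: z(0.898) = 1.2702, z(0.043) = -1.7169, d' = 2.9871
Δd' = d'_Block 1 − d'_Block 2 = 0.9262 − 2.9871 = -2.0609
Block 2 has the higher sensitivity.

Δd-prime = -2.061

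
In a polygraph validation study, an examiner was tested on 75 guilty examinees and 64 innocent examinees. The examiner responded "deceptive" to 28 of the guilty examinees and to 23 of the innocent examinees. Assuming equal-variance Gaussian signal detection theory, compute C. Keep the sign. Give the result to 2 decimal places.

C = 0.34

H = 28/75 = 0.3733
FA = 23/64 = 0.3594
Φ⁻¹(H) = -0.323
Φ⁻¹(FA) = -0.360
c = −½·[z(H) + z(FA)] = −0.5 × (-0.323 + (-0.360)) = 0.3415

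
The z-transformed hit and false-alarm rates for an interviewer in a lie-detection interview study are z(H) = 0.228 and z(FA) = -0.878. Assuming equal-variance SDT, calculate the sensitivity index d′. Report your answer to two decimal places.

d′ = 1.11

d' = z(H) − z(FA) = 0.228 − (-0.878) = 1.106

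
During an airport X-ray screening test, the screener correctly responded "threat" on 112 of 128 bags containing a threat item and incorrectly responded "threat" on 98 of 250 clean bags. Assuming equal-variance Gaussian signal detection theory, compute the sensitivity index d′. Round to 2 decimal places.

d′ = 1.42

H = 112/128 = 0.8750
FA = 98/250 = 0.3920
Φ⁻¹(H) = Φ⁻¹(0.8750) = 1.1503
Φ⁻¹(FA) = Φ⁻¹(0.3920) = -0.2741
d' = z(H) − z(FA) = 1.1503 − (-0.2741) = 1.4244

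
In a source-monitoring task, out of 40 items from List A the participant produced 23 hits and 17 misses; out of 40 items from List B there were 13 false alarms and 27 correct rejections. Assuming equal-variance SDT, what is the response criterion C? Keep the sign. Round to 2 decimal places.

H = 23/40 = 0.5750
FA = 13/40 = 0.3250
z(H) = 0.189
z(FA) = -0.454
c = −½·[z(H) + z(FA)] = −0.5 × (0.189 + (-0.454)) = 0.1325
c > 0: the participant has a conservative response bias.

C = 0.13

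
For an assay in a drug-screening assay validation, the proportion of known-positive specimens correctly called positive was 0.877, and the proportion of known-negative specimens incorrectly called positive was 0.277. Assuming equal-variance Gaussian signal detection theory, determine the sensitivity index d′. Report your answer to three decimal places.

d′ = 1.752

z(0.877) = 1.1601, z(0.277) = -0.5918
d' = z(H) − z(FA) = 1.1601 − (-0.5918) = 1.7519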